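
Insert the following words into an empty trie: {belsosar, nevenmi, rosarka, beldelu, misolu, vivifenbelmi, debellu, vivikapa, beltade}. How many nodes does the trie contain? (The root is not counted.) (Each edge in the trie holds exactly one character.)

59

For each word, the new-node count is its length minus the longest prefix already in the trie:
  "belsosar" → 8 new (b, e, l, s, o, s, a, r)
  "nevenmi" → 7 new (n, e, v, e, n, m, i)
  "rosarka" → 7 new (r, o, s, a, r, k, a)
  "beldelu" → prefix "bel" already present; 4 new (d, e, l, u)
  "misolu" → 6 new (m, i, s, o, l, u)
  "vivifenbelmi" → 12 new (v, i, v, i, f, e, n, b, e, l, m, i)
  "debellu" → 7 new (d, e, b, e, l, l, u)
  "vivikapa" → prefix "vivi" already present; 4 new (k, a, p, a)
  "beltade" → prefix "bel" already present; 4 new (t, a, d, e)
Total nodes = 8 + 7 + 7 + 4 + 6 + 12 + 7 + 4 + 4 = 59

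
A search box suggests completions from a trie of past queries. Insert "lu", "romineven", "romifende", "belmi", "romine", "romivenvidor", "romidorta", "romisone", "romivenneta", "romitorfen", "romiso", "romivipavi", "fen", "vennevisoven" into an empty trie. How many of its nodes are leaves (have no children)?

A leaf is a node with no children — equivalently, the end of a word that is not a proper prefix of any other stored word.
Those words: "belmi", "fen", "lu", "romidorta", "romifende", "romineven", "romisone", "romitorfen", "romivenneta", "romivenvidor", "romivipavi", "vennevisoven"
Leaf count: 12

12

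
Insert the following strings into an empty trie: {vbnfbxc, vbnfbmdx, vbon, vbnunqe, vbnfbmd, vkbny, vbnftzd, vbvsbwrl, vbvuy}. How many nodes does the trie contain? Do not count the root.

Count nodes per top-level branch (shared prefixes stored once):
  'v'-branch (vbnfbmd, vbnfbmdx, vbnfbxc, vbnftzd, vbnunqe, vbon, vbvsbwrl, vbvuy, vkbny): 31 nodes
Sum: 31

31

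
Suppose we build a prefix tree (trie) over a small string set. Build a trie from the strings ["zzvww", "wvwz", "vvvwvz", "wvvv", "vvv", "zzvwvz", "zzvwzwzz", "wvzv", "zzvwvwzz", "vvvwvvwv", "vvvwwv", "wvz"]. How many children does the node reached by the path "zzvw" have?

The children of the "zzvw" node are the distinct next characters among strings starting with "zzvw".
Distinct next characters after "zzvw": v, w, z.
That node has 3 child edges.

3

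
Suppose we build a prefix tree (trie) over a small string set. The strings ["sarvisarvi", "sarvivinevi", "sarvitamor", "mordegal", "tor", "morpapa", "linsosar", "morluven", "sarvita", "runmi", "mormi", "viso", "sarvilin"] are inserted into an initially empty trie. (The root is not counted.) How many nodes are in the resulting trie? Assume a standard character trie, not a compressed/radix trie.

Count nodes per top-level branch (shared prefixes stored once):
  'l'-branch (linsosar): 8 nodes
  'm'-branch (mordegal, morluven, mormi, morpapa): 19 nodes
  'r'-branch (runmi): 5 nodes
  's'-branch (sarvilin, sarvisarvi, sarvita, sarvitamor, sarvivinevi): 24 nodes
  't'-branch (tor): 3 nodes
  'v'-branch (viso): 4 nodes
Sum: 63

63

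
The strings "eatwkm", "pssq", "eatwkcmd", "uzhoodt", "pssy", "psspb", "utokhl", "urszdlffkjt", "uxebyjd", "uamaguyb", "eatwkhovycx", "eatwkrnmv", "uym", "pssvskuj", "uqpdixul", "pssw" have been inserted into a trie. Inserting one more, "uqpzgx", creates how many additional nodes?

3

The longest prefix of "uqpzgx" already in the trie is "uqp" (length 3).
So 6 − 3 = 3 new nodes.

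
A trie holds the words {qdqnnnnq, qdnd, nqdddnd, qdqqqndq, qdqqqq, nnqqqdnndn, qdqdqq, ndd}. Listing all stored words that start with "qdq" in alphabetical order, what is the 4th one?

Filter for "qdq…" and sort: "qdqdqq", "qdqnnnnq", "qdqqqndq", "qdqqqq"
The 4th is qdqqqq.

qdqqqq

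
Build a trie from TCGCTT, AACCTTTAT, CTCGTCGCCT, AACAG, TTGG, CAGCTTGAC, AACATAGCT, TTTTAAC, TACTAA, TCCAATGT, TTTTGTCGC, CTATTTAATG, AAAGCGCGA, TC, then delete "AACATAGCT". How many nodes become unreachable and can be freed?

5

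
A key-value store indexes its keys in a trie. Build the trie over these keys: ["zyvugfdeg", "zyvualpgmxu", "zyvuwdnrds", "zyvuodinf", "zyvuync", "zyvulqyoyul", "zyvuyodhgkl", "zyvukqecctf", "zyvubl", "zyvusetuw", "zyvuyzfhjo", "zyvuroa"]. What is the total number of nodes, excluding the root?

For each word, the new-node count is its length minus the longest prefix already in the trie:
  "zyvugfdeg" → 9 new (z, y, v, u, g, f, d, e, g)
  "zyvualpgmxu" → prefix "zyvu" already present; 7 new (a, l, p, g, m, x, u)
  "zyvuwdnrds" → prefix "zyvu" already present; 6 new (w, d, n, r, d, s)
  "zyvuodinf" → prefix "zyvu" already present; 5 new (o, d, i, n, f)
  "zyvuync" → prefix "zyvu" already present; 3 new (y, n, c)
  "zyvulqyoyul" → prefix "zyvu" already present; 7 new (l, q, y, o, y, u, l)
  "zyvuyodhgkl" → prefix "zyvuy" already present; 6 new (o, d, h, g, k, l)
  "zyvukqecctf" → prefix "zyvu" already present; 7 new (k, q, e, c, c, t, f)
  "zyvubl" → prefix "zyvu" already present; 2 new (b, l)
  "zyvusetuw" → prefix "zyvu" already present; 5 new (s, e, t, u, w)
  "zyvuyzfhjo" → prefix "zyvuy" already present; 5 new (z, f, h, j, o)
  "zyvuroa" → prefix "zyvu" already present; 3 new (r, o, a)
Total nodes = 9 + 7 + 6 + 5 + 3 + 7 + 6 + 7 + 2 + 5 + 5 + 3 = 65

65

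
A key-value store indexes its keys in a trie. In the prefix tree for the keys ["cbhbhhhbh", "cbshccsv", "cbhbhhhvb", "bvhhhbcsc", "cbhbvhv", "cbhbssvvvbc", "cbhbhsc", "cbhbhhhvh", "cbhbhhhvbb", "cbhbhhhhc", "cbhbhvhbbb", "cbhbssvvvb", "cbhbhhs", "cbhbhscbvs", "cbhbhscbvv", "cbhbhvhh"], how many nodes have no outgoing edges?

A leaf is a node with no children — equivalently, the end of a word that is not a proper prefix of any other stored word.
Those words: "bvhhhbcsc", "cbhbhhhbh", "cbhbhhhhc", "cbhbhhhvbb", "cbhbhhhvh", "cbhbhhs", "cbhbhscbvs", "cbhbhscbvv", "cbhbhvhbbb", "cbhbhvhh", "cbhbssvvvbc", "cbhbvhv", "cbshccsv"
Leaf count: 13

13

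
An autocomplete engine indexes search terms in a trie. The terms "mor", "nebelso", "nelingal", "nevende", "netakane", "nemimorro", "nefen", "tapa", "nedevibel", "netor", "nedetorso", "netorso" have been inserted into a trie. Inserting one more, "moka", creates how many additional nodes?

2

Walking "moka" from the root, the first 2 characters ("mo") follow existing edges; "k" is the first miss.
New nodes needed: |"moka"| − 2 = 4 − 2 = 2.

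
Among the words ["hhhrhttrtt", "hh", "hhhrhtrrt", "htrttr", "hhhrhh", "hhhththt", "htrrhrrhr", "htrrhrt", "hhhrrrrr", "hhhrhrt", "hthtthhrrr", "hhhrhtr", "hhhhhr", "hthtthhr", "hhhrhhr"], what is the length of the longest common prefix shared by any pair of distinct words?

Equivalently: take the maximum, over all pairs, of their longest common prefix length.
e.g. "hthtthhr" and "hthtthhrrr" share the prefix "hthtthhr" of length 8; no pair shares a longer one.
Longest shared-prefix length: 8

8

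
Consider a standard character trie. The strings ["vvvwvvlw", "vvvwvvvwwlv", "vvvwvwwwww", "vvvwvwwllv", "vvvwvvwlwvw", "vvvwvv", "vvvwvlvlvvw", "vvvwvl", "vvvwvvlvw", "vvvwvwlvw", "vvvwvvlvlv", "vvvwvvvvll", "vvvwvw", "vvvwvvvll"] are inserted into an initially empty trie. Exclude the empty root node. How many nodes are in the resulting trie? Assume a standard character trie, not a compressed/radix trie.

44

Count nodes per top-level branch (shared prefixes stored once):
  'v'-branch (vvvwvl, vvvwvlvlvvw, vvvwvv, vvvwvvlvlv, vvvwvvlvw, vvvwvvlw, vvvwvvvll, vvvwvvvvll, vvvwvvvwwlv, vvvwvvwlwvw, vvvwvw, vvvwvwlvw, vvvwvwwllv, vvvwvwwwww): 44 nodes
Sum: 44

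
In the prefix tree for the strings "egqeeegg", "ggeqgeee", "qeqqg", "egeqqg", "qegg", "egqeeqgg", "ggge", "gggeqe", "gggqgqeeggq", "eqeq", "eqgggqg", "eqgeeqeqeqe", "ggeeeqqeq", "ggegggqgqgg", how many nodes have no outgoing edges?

Leaves are exactly the stored words that no other stored word extends.
Those words: "egeqqg", "egqeeegg", "egqeeqgg", "eqeq", "eqgeeqeqeqe", "eqgggqg", "ggeeeqqeq", "ggegggqgqgg", "ggeqgeee", "gggeqe", "gggqgqeeggq", "qegg", "qeqqg"
Leaf count: 13

13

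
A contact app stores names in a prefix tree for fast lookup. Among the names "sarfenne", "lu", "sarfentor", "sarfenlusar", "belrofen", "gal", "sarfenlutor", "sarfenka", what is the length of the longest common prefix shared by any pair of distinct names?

8

The deepest shared node is where two words last agree before diverging.
"sarfenlusar" and "sarfenlutor" agree on "sarfenlu" (8 characters) before diverging; nothing deeper is shared.
Longest shared-prefix length: 8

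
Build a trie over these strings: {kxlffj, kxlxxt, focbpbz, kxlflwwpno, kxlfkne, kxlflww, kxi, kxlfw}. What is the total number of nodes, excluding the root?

27

Trie structure (* marks end of a word):
(root)
├─ f
│  └─ o
│     └─ c
│        └─ b
│           └─ p
│              └─ b
│                 └─ z *
└─ k
   └─ x
      ├─ i *
      └─ l
         ├─ f
         │  ├─ f
         │  │  └─ j *
         │  ├─ k
         │  │  └─ n
         │  │     └─ e *
         │  ├─ l
         │  │  └─ w
         │  │     └─ w *
         │  │        └─ p
         │  │           └─ n
         │  │              └─ o *
         │  └─ w *
         └─ x
            └─ x
               └─ t *
Counting every labelled node above: 27.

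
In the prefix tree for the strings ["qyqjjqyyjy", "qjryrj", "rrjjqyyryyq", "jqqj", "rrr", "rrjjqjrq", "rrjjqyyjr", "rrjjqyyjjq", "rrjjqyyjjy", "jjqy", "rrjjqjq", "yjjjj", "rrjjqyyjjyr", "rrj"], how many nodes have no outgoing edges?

A leaf is a node with no children — equivalently, the end of a word that is not a proper prefix of any other stored word.
Those words: "jjqy", "jqqj", "qjryrj", "qyqjjqyyjy", "rrjjqjq", "rrjjqjrq", "rrjjqyyjjq", "rrjjqyyjjyr", "rrjjqyyjr", "rrjjqyyryyq", "rrr", "yjjjj"
Leaf count: 12

12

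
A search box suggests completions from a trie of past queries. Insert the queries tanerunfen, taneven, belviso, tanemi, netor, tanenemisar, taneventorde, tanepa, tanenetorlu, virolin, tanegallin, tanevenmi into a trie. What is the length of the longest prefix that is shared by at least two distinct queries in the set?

Equivalently: take the maximum, over all pairs, of their longest common prefix length.
e.g. "taneven" and "tanevenmi" share the prefix "taneven" of length 7; no pair shares a longer one.
Longest shared-prefix length: 7

7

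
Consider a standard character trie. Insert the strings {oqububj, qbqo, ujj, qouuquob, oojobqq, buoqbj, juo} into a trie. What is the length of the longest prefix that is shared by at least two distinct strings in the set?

1

Look for the deepest trie node that still has at least two words in its subtree.
e.g. "oojobqq" and "oqububj" share the prefix "o" of length 1; no pair shares a longer one.
Longest shared-prefix length: 1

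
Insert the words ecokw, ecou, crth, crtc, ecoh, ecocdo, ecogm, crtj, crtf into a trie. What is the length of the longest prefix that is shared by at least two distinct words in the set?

Equivalently: take the maximum, over all pairs, of their longest common prefix length.
e.g. "crtc" and "crtf" share the prefix "crt" of length 3; no pair shares a longer one.
Longest shared-prefix length: 3

3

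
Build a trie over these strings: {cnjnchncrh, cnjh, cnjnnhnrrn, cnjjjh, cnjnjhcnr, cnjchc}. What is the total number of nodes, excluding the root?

Count nodes per top-level branch (shared prefixes stored once):
  'c'-branch (cnjchc, cnjh, cnjjjh, cnjnchncrh, cnjnjhcnr, cnjnnhnrrn): 28 nodes
Sum: 28

28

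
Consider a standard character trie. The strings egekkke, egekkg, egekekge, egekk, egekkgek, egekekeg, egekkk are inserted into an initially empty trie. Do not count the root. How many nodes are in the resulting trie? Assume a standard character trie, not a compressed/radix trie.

16

Trie structure (* marks end of a word):
(root)
└─ e
   └─ g
      └─ e
         └─ k
            ├─ e
            │  └─ k
            │     ├─ e
            │     │  └─ g *
            │     └─ g
            │        └─ e *
            └─ k *
               ├─ g *
               │  └─ e
               │     └─ k *
               └─ k *
                  └─ e *
Counting every labelled node above: 16.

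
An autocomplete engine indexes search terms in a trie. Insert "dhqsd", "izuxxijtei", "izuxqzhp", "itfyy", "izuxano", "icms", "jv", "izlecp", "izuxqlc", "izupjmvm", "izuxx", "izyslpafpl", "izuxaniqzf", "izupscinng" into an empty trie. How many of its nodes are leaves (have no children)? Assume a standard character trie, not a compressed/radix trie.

13

Leaves are exactly the stored words that no other stored word extends.
Those words: "dhqsd", "icms", "itfyy", "izlecp", "izupjmvm", "izupscinng", "izuxaniqzf", "izuxano", "izuxqlc", "izuxqzhp", "izuxxijtei", "izyslpafpl", "jv"
Leaf count: 13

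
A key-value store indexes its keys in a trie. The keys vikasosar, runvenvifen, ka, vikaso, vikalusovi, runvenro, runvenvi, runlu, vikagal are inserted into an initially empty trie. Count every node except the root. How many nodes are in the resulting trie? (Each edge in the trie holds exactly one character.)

Trie structure (* marks end of a word):
(root)
├─ k
│  └─ a *
├─ r
│  └─ u
│     └─ n
│        ├─ l
│        │  └─ u *
│        └─ v
│           └─ e
│              └─ n
│                 ├─ r
│                 │  └─ o *
│                 └─ v
│                    └─ i *
│                       └─ f
│                          └─ e
│                             └─ n *
└─ v
   └─ i
      └─ k
         └─ a
            ├─ g
            │  └─ a
            │     └─ l *
            ├─ l
            │  └─ u
            │     └─ s
            │        └─ o
            │           └─ v
            │              └─ i *
            └─ s
               └─ o *
                  └─ s
                     └─ a
                        └─ r *
Counting every labelled node above: 35.

35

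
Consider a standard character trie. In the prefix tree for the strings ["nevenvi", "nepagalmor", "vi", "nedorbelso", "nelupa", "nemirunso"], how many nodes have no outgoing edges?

6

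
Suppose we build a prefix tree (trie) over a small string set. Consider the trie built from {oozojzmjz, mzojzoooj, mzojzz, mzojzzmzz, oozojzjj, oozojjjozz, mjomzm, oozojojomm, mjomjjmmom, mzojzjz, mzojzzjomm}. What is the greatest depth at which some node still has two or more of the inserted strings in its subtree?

6

Equivalently: take the maximum, over all pairs, of their longest common prefix length.
e.g. "mzojzz" and "mzojzzjomm" share the prefix "mzojzz" of length 6; no pair shares a longer one.
Longest shared-prefix length: 6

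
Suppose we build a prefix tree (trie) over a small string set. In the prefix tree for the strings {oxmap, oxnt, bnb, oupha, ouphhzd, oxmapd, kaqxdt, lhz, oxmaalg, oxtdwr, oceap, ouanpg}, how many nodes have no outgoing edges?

Leaves are exactly the stored words that no other stored word extends.
Those words: "bnb", "kaqxdt", "lhz", "oceap", "ouanpg", "oupha", "ouphhzd", "oxmaalg", "oxmapd", "oxnt", "oxtdwr"
Leaf count: 11

11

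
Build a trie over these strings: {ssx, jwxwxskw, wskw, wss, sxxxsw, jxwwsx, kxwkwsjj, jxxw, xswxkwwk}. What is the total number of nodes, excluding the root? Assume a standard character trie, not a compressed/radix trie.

Count nodes per top-level branch (shared prefixes stored once):
  'j'-branch (jwxwxskw, jxwwsx, jxxw): 15 nodes
  'k'-branch (kxwkwsjj): 8 nodes
  's'-branch (ssx, sxxxsw): 8 nodes
  'w'-branch (wskw, wss): 5 nodes
  'x'-branch (xswxkwwk): 8 nodes
Sum: 44

44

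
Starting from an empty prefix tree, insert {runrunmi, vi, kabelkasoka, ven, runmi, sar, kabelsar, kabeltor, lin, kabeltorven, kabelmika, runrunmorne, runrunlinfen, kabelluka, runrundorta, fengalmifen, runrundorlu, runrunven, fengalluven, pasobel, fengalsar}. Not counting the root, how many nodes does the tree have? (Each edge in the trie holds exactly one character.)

For each word, the new-node count is its length minus the longest prefix already in the trie:
  "runrunmi" → 8 new (r, u, n, r, u, n, m, i)
  "vi" → 2 new (v, i)
  "kabelkasoka" → 11 new (k, a, b, e, l, k, a, s, o, k, a)
  "ven" → prefix "v" already present; 2 new (e, n)
  "runmi" → prefix "run" already present; 2 new (m, i)
  "sar" → 3 new (s, a, r)
  "kabelsar" → prefix "kabel" already present; 3 new (s, a, r)
  "kabeltor" → prefix "kabel" already present; 3 new (t, o, r)
  "lin" → 3 new (l, i, n)
  "kabeltorven" → prefix "kabeltor" already present; 3 new (v, e, n)
  "kabelmika" → prefix "kabel" already present; 4 new (m, i, k, a)
  "runrunmorne" → prefix "runrunm" already present; 4 new (o, r, n, e)
  "runrunlinfen" → prefix "runrun" already present; 6 new (l, i, n, f, e, n)
  "kabelluka" → prefix "kabel" already present; 4 new (l, u, k, a)
  "runrundorta" → prefix "runrun" already present; 5 new (d, o, r, t, a)
  "fengalmifen" → 11 new (f, e, n, g, a, l, m, i, f, e, n)
  "runrundorlu" → prefix "runrundor" already present; 2 new (l, u)
  "runrunven" → prefix "runrun" already present; 3 new (v, e, n)
  "fengalluven" → prefix "fengal" already present; 5 new (l, u, v, e, n)
  "pasobel" → 7 new (p, a, s, o, b, e, l)
  "fengalsar" → prefix "fengal" already present; 3 new (s, a, r)
Total nodes = 8 + 2 + 11 + 2 + 2 + 3 + 3 + 3 + 3 + 3 + 4 + 4 + 6 + 4 + 5 + 11 + 2 + 3 + 5 + 7 + 3 = 94

94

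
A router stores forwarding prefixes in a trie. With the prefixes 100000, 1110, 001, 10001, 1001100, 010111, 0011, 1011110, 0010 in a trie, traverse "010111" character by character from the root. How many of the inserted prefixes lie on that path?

Traverse "010111" character by character; count nodes along the way that are marked as word ends.
Prefixes of the query that are stored words: "010111"
Count: 1

1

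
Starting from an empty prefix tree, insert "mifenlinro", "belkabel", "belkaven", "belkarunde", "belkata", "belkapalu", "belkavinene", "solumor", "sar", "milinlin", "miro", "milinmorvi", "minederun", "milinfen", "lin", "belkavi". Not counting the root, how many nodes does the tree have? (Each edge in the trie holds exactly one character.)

Insert word by word; a character creates a node only if that edge doesn't already exist:
  "mifenlinro" → 10 new (m, i, f, e, n, l, i, n, r, o)
  "belkabel" → 8 new (b, e, l, k, a, b, e, l)
  "belkaven" → prefix "belka" already present; 3 new (v, e, n)
  "belkarunde" → prefix "belka" already present; 5 new (r, u, n, d, e)
  "belkata" → prefix "belka" already present; 2 new (t, a)
  "belkapalu" → prefix "belka" already present; 4 new (p, a, l, u)
  "belkavinene" → prefix "belkav" already present; 5 new (i, n, e, n, e)
  "solumor" → 7 new (s, o, l, u, m, o, r)
  "sar" → prefix "s" already present; 2 new (a, r)
  "milinlin" → prefix "mi" already present; 6 new (l, i, n, l, i, n)
  "miro" → prefix "mi" already present; 2 new (r, o)
  "milinmorvi" → prefix "milin" already present; 5 new (m, o, r, v, i)
  "minederun" → prefix "mi" already present; 7 new (n, e, d, e, r, u, n)
  "milinfen" → prefix "milin" already present; 3 new (f, e, n)
  "lin" → 3 new (l, i, n)
  "belkavi" → prefix "belkavi" already present; 0 new (none)
Total nodes = 10 + 8 + 3 + 5 + 2 + 4 + 5 + 7 + 2 + 6 + 2 + 5 + 7 + 3 + 3 + 0 = 72

72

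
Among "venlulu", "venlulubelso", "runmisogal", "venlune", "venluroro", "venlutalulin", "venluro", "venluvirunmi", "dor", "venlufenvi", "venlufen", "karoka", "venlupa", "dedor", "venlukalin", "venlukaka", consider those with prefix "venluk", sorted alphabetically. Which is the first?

venlukaka

Filter for "venluk…" and sort: "venlukaka", "venlukalin"
The 1st is venlukaka.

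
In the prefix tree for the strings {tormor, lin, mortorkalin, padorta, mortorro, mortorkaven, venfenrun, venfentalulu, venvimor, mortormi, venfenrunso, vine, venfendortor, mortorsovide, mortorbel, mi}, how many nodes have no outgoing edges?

15

A leaf is a node with no children — equivalently, the end of a word that is not a proper prefix of any other stored word.
Those words: "lin", "mi", "mortorbel", "mortorkalin", "mortorkaven", "mortormi", "mortorro", "mortorsovide", "padorta", "tormor", "venfendortor", "venfenrunso", "venfentalulu", "venvimor", "vine"
Leaf count: 15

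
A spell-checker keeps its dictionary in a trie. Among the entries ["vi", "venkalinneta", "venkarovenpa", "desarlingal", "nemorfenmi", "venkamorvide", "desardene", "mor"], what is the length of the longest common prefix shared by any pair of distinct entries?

5

Look for the deepest trie node that still has at least two words in its subtree.
e.g. "desardene" and "desarlingal" share the prefix "desar" of length 5; no pair shares a longer one.
Longest shared-prefix length: 5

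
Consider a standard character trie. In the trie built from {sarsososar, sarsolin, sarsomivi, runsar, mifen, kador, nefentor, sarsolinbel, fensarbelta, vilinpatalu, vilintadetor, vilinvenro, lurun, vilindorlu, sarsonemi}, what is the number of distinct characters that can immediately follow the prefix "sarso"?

The children of the "sarso" node are the distinct next characters among strings starting with "sarso".
Distinct next characters after "sarso": l, m, n, s.
That node has 4 child edges.

4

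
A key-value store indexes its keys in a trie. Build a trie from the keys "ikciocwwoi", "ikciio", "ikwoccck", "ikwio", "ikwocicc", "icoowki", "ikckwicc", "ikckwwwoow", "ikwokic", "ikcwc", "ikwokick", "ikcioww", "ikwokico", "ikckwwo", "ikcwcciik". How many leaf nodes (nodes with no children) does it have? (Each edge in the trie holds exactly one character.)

13

A leaf is a node with no children — equivalently, the end of a word that is not a proper prefix of any other stored word.
Those words: "icoowki", "ikciio", "ikciocwwoi", "ikcioww", "ikckwicc", "ikckwwo", "ikckwwwoow", "ikcwcciik", "ikwio", "ikwoccck", "ikwocicc", "ikwokick", "ikwokico"
Leaf count: 13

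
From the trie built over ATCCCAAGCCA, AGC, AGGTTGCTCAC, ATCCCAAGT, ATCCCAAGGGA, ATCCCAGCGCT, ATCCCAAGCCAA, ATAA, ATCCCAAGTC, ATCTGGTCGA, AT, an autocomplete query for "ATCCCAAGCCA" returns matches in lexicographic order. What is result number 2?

Words with prefix "ATCCCAAGCCA", in lexicographic order: "ATCCCAAGCCA", "ATCCCAAGCCAA"
The 2nd is ATCCCAAGCCAA.

ATCCCAAGCCAA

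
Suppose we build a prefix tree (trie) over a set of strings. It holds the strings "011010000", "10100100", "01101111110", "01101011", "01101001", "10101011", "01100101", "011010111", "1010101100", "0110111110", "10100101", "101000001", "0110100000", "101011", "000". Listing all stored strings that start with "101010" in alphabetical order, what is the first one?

10101011

Filter for "101010…" and sort: "10101011", "1010101100"
The 1st is 10101011.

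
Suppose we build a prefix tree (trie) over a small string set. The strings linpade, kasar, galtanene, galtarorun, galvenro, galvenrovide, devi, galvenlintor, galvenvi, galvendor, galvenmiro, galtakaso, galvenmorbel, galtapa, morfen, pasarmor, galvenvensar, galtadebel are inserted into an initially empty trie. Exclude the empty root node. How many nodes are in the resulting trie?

89

Insert word by word; a character creates a node only if that edge doesn't already exist:
  "linpade" → 7 new (l, i, n, p, a, d, e)
  "kasar" → 5 new (k, a, s, a, r)
  "galtanene" → 9 new (g, a, l, t, a, n, e, n, e)
  "galtarorun" → prefix "galta" already present; 5 new (r, o, r, u, n)
  "galvenro" → prefix "gal" already present; 5 new (v, e, n, r, o)
  "galvenrovide" → prefix "galvenro" already present; 4 new (v, i, d, e)
  "devi" → 4 new (d, e, v, i)
  "galvenlintor" → prefix "galven" already present; 6 new (l, i, n, t, o, r)
  "galvenvi" → prefix "galven" already present; 2 new (v, i)
  "galvendor" → prefix "galven" already present; 3 new (d, o, r)
  "galvenmiro" → prefix "galven" already present; 4 new (m, i, r, o)
  "galtakaso" → prefix "galta" already present; 4 new (k, a, s, o)
  "galvenmorbel" → prefix "galvenm" already present; 5 new (o, r, b, e, l)
  "galtapa" → prefix "galta" already present; 2 new (p, a)
  "morfen" → 6 new (m, o, r, f, e, n)
  "pasarmor" → 8 new (p, a, s, a, r, m, o, r)
  "galvenvensar" → prefix "galvenv" already present; 5 new (e, n, s, a, r)
  "galtadebel" → prefix "galta" already present; 5 new (d, e, b, e, l)
Total nodes = 7 + 5 + 9 + 5 + 5 + 4 + 4 + 6 + 2 + 3 + 4 + 4 + 5 + 2 + 6 + 8 + 5 + 5 = 89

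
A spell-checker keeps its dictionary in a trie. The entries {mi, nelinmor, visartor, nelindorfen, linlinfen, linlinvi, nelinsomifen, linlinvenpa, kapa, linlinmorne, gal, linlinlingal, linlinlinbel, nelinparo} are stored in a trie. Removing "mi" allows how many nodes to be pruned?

Walk "mi" from the leaf back toward the root, removing each node that no remaining word uses.
No other word shares any prefix with "mi", so all 2 of its nodes go.
Nodes removed: 2

2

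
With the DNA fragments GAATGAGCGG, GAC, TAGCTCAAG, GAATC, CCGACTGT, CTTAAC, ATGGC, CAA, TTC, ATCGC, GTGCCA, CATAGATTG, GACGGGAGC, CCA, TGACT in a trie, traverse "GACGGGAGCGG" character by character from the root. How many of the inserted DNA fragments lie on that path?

2

Check each prefix of "GACGGGAGCGG" against the stored set — each match is an end-marker on the path.
Prefixes of the query that are stored words: "GAC", "GACGGGAGC"
Count: 2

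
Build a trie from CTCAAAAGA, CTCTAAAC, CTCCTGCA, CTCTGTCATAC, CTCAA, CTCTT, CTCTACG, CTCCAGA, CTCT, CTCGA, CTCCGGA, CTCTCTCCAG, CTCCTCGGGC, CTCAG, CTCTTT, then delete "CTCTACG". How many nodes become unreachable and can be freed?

2

A node on "CTCTACG"'s path can go only if nothing else ends at it or branches off below it.
The suffix "CG" (2 nodes) is used only by "CTCTACG"; the node for "CTCTA" still has the child "A", so pruning stops there.
Nodes removed: 2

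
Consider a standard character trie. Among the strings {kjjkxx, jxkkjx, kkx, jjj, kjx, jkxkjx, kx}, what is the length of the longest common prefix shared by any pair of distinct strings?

2

Equivalently: take the maximum, over all pairs, of their longest common prefix length.
"kjjkxx" and "kjx" agree on "kj" (2 characters) before diverging; nothing deeper is shared.
Longest shared-prefix length: 2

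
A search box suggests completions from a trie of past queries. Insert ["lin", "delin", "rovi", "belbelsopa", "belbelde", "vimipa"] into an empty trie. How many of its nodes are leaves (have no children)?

6

A leaf is a node with no children — equivalently, the end of a word that is not a proper prefix of any other stored word.
Those words: "belbelde", "belbelsopa", "delin", "lin", "rovi", "vimipa"
Leaf count: 6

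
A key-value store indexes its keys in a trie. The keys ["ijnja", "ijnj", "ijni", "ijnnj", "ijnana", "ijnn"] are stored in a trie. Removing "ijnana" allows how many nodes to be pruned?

After clearing the end-marker at "ijnana", prune upward until reaching a node still needed by another word.
The suffix "ana" (3 nodes) is used only by "ijnana"; the node for "ijn" still has the child "j", so pruning stops there.
Nodes removed: 3

3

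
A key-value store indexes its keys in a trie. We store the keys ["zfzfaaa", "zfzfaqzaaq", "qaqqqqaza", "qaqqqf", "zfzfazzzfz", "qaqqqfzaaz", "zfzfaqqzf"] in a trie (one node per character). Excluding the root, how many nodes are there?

Trace insertions, counting only characters that open a new branch:
  "zfzfaaa" → 7 new (z, f, z, f, a, a, a)
  "zfzfaqzaaq" → prefix "zfzfa" already present; 5 new (q, z, a, a, q)
  "qaqqqqaza" → 9 new (q, a, q, q, q, q, a, z, a)
  "qaqqqf" → prefix "qaqqq" already present; 1 new (f)
  "zfzfazzzfz" → prefix "zfzfa" already present; 5 new (z, z, z, f, z)
  "qaqqqfzaaz" → prefix "qaqqqf" already present; 4 new (z, a, a, z)
  "zfzfaqqzf" → prefix "zfzfaq" already present; 3 new (q, z, f)
Total nodes = 7 + 5 + 9 + 1 + 5 + 4 + 3 = 34

34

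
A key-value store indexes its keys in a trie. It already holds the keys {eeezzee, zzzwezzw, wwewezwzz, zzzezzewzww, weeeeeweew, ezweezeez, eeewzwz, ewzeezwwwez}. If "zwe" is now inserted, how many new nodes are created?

Walking "zwe" from the root, the first 1 characters ("z") follow existing edges; "w" is the first miss.
New nodes needed: |"zwe"| − 1 = 3 − 1 = 2.

2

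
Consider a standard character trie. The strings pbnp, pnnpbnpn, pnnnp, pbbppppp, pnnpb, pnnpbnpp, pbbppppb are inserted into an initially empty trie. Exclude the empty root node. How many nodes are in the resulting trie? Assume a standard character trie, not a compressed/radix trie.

Trie structure (* marks end of a word):
(root)
└─ p
   ├─ b
   │  ├─ b
   │  │  └─ p
   │  │     └─ p
   │  │        └─ p
   │  │           └─ p
   │  │              ├─ b *
   │  │              └─ p *
   │  └─ n
   │     └─ p *
   └─ n
      └─ n
         ├─ n
         │  └─ p *
         └─ p
            └─ b *
               └─ n
                  └─ p
                     ├─ n *
                     └─ p *
Counting every labelled node above: 21.

21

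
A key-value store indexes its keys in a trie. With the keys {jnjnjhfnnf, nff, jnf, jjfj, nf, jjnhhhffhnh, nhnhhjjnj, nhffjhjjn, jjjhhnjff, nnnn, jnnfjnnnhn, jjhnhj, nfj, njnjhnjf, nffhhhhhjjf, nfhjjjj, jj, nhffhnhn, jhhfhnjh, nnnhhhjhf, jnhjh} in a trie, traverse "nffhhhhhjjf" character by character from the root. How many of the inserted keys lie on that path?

Walk "nffhhhhhjjf" from the root; an end-of-word marker is hit whenever a stored word is a prefix of "nffhhhhhjjf".
Prefixes of the query that are stored words: "nf", "nff", "nffhhhhhjjf"
Count: 3

3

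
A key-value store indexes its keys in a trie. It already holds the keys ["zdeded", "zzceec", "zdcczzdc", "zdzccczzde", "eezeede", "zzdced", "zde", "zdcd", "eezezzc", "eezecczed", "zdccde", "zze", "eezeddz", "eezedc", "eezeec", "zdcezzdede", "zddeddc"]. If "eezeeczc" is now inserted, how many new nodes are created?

2

"eezeec" is already a path in the trie; the remaining "zc" must be added.
Each of the 2 remaining characters creates one node.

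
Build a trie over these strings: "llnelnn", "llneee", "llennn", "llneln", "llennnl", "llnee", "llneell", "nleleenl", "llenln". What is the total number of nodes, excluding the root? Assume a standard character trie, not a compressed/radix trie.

Trace insertions, counting only characters that open a new branch:
  "llnelnn" → 7 new (l, l, n, e, l, n, n)
  "llneee" → prefix "llne" already present; 2 new (e, e)
  "llennn" → prefix "ll" already present; 4 new (e, n, n, n)
  "llneln" → prefix "llneln" already present; 0 new (none)
  "llennnl" → prefix "llennn" already present; 1 new (l)
  "llnee" → prefix "llnee" already present; 0 new (none)
  "llneell" → prefix "llnee" already present; 2 new (l, l)
  "nleleenl" → 8 new (n, l, e, l, e, e, n, l)
  "llenln" → prefix "llen" already present; 2 new (l, n)
Total nodes = 7 + 2 + 4 + 0 + 1 + 0 + 2 + 8 + 2 = 26

26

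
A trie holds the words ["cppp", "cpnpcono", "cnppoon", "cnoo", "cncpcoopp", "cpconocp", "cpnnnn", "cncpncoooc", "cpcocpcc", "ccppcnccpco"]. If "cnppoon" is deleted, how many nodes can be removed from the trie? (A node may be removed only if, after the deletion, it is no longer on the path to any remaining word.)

Walk "cnppoon" from the leaf back toward the root, removing each node that no remaining word uses.
The suffix "ppoon" (5 nodes) is used only by "cnppoon"; the node for "cn" still has the child "o", so pruning stops there.
Nodes removed: 5

5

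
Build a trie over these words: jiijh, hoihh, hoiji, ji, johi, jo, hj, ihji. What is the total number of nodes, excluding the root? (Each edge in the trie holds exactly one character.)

20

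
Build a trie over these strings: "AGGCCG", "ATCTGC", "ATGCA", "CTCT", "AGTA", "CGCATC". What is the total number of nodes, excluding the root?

25

For each word, the new-node count is its length minus the longest prefix already in the trie:
  "AGGCCG" → 6 new (A, G, G, C, C, G)
  "ATCTGC" → prefix "A" already present; 5 new (T, C, T, G, C)
  "ATGCA" → prefix "AT" already present; 3 new (G, C, A)
  "CTCT" → 4 new (C, T, C, T)
  "AGTA" → prefix "AG" already present; 2 new (T, A)
  "CGCATC" → prefix "C" already present; 5 new (G, C, A, T, C)
Total nodes = 6 + 5 + 3 + 4 + 2 + 5 = 25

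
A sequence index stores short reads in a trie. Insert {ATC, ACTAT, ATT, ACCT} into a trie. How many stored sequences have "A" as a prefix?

4

Walk to "A"; the words in its subtree are exactly those with that prefix.
Matches: "ACCT", "ACTAT", "ATC", "ATT"
Count: 4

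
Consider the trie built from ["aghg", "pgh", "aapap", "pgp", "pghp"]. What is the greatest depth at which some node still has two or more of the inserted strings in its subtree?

3

Equivalently: take the maximum, over all pairs, of their longest common prefix length.
"pgh" and "pghp" agree on "pgh" (3 characters) before diverging; nothing deeper is shared.
Longest shared-prefix length: 3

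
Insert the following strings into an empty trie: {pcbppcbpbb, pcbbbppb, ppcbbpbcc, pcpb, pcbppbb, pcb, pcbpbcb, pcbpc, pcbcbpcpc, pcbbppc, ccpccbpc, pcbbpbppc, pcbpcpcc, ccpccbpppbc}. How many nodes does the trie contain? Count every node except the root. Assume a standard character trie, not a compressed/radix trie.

Count nodes per top-level branch (shared prefixes stored once):
  'c'-branch (ccpccbpc, ccpccbpppbc): 12 nodes
  'p'-branch (pcb, pcbbbppb, pcbbpbppc, pcbbppc, pcbcbpcpc, pcbpbcb, pcbpc, pcbpcpcc, pcbppbb, pcbppcbpbb, pcpb, ppcbbpbcc): 47 nodes
Sum: 59

59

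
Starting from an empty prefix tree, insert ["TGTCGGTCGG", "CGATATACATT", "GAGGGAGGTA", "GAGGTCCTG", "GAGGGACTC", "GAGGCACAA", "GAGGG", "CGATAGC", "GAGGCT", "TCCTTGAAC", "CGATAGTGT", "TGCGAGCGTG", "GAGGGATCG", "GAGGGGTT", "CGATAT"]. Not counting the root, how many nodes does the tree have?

Count nodes per top-level branch (shared prefixes stored once):
  'C'-branch (CGATAGC, CGATAGTGT, CGATAT, CGATATACATT): 16 nodes
  'G'-branch (GAGGCACAA, GAGGCT, GAGGG, GAGGGACTC, GAGGGAGGTA, GAGGGATCG, GAGGGGTT, GAGGTCCTG): 30 nodes
  'T'-branch (TCCTTGAAC, TGCGAGCGTG, TGTCGGTCGG): 26 nodes
Sum: 72

72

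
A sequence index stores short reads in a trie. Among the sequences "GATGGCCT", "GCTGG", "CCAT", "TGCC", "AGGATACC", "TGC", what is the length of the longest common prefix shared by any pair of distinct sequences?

3

Look for the deepest trie node that still has at least two words in its subtree.
"TGC" and "TGCC" agree on "TGC" (3 characters) before diverging; nothing deeper is shared.
Longest shared-prefix length: 3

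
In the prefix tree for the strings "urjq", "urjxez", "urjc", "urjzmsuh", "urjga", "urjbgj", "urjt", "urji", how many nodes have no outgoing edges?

8

A leaf is a node with no children — equivalently, the end of a word that is not a proper prefix of any other stored word.
Those words: "urjbgj", "urjc", "urjga", "urji", "urjq", "urjt", "urjxez", "urjzmsuh"
Leaf count: 8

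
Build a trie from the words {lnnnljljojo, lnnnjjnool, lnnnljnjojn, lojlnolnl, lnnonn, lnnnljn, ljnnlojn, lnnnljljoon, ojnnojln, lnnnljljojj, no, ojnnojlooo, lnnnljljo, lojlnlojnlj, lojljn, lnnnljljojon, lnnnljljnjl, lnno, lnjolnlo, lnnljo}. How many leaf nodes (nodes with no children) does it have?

16

Leaves are exactly the stored words that no other stored word extends.
Those words: "ljnnlojn", "lnjolnlo", "lnnljo", "lnnnjjnool", "lnnnljljnjl", "lnnnljljojj", "lnnnljljojon", "lnnnljljoon", "lnnnljnjojn", "lnnonn", "lojljn", "lojlnlojnlj", "lojlnolnl", "no", "ojnnojln", "ojnnojlooo"
Leaf count: 16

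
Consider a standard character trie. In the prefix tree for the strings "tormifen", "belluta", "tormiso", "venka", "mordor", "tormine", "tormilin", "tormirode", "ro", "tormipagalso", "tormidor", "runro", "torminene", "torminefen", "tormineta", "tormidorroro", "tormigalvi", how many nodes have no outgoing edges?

15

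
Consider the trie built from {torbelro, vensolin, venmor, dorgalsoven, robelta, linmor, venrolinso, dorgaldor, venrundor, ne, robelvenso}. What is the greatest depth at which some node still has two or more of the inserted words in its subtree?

6

Look for the deepest trie node that still has at least two words in its subtree.
"dorgaldor" and "dorgalsoven" agree on "dorgal" (6 characters) before diverging; nothing deeper is shared.
Longest shared-prefix length: 6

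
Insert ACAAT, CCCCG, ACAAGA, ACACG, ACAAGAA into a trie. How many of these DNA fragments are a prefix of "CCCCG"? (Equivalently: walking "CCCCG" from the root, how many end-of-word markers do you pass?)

1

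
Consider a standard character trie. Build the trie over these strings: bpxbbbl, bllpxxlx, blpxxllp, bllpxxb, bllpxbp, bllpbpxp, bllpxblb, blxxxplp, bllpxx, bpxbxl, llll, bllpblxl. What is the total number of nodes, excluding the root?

44

Trace insertions, counting only characters that open a new branch:
  "bpxbbbl" → 7 new (b, p, x, b, b, b, l)
  "bllpxxlx" → prefix "b" already present; 7 new (l, l, p, x, x, l, x)
  "blpxxllp" → prefix "bl" already present; 6 new (p, x, x, l, l, p)
  "bllpxxb" → prefix "bllpxx" already present; 1 new (b)
  "bllpxbp" → prefix "bllpx" already present; 2 new (b, p)
  "bllpbpxp" → prefix "bllp" already present; 4 new (b, p, x, p)
  "bllpxblb" → prefix "bllpxb" already present; 2 new (l, b)
  "blxxxplp" → prefix "bl" already present; 6 new (x, x, x, p, l, p)
  "bllpxx" → prefix "bllpxx" already present; 0 new (none)
  "bpxbxl" → prefix "bpxb" already present; 2 new (x, l)
  "llll" → 4 new (l, l, l, l)
  "bllpblxl" → prefix "bllpb" already present; 3 new (l, x, l)
Total nodes = 7 + 7 + 6 + 1 + 2 + 4 + 2 + 6 + 0 + 2 + 4 + 3 = 44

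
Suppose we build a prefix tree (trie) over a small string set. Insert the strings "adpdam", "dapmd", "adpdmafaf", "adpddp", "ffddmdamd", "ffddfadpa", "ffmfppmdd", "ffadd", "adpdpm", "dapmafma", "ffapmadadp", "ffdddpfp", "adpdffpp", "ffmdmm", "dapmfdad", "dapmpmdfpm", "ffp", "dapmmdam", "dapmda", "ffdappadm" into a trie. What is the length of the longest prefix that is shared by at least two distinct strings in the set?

Look for the deepest trie node that still has at least two words in its subtree.
"dapmd" and "dapmda" agree on "dapmd" (5 characters) before diverging; nothing deeper is shared.
Longest shared-prefix length: 5

5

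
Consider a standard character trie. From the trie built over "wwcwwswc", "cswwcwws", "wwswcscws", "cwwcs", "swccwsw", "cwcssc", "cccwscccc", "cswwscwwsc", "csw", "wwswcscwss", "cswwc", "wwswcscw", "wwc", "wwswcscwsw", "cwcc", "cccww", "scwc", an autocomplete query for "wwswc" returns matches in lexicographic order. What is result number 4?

wwswcscwsw

DFS of the "wwswc" subtree visits, in order: "wwswcscw", "wwswcscws", "wwswcscwss", "wwswcscwsw"
Position 4: wwswcscwsw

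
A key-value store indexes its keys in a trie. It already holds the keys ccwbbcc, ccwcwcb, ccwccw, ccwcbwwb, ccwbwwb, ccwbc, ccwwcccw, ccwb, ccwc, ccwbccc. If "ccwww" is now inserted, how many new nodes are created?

"ccww" is already a path in the trie; the remaining "w" must be added.
So 5 − 4 = 1 new nodes.

1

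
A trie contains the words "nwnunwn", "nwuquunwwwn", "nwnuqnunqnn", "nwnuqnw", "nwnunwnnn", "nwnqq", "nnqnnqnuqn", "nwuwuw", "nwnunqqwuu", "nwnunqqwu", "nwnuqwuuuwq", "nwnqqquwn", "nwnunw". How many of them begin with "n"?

Filter for entries beginning with "n":
Words under "n": nnqnnqnuqn, nwnqq, nwnqqquwn, nwnunqqwu, nwnunqqwuu, nwnunw, nwnunwn, nwnunwnnn, nwnuqnunqnn, nwnuqnw, nwnuqwuuuwq, nwuquunwwwn, nwuwuw
Count: 13

13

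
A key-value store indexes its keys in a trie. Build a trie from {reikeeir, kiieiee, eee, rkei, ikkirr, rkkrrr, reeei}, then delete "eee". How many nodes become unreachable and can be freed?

3

After clearing the end-marker at "eee", prune upward until reaching a node still needed by another word.
No other word shares any prefix with "eee", so all 3 of its nodes go.
Nodes removed: 3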